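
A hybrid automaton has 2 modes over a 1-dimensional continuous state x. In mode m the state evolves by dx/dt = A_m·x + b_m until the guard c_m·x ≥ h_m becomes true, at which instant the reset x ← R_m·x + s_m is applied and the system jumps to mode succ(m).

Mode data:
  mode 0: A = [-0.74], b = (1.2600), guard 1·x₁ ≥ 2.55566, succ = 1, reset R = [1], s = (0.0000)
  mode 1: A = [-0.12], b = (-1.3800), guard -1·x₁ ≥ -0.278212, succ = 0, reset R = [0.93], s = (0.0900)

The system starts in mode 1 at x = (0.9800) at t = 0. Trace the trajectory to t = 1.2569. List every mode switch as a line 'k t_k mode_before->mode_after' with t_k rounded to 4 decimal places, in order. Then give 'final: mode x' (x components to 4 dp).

Mode 1: guard c·x = -0.2782 hit at Δt = 0.4823 (t = 0.4823), x⁻ = (0.2782) → reset → x⁺ = (0.3487), jump to mode 0
Mode 0: flow for 0.7746 to horizon, guard not reached → x = (0.9395)

1 0.4823 1->0
final: 0 0.9395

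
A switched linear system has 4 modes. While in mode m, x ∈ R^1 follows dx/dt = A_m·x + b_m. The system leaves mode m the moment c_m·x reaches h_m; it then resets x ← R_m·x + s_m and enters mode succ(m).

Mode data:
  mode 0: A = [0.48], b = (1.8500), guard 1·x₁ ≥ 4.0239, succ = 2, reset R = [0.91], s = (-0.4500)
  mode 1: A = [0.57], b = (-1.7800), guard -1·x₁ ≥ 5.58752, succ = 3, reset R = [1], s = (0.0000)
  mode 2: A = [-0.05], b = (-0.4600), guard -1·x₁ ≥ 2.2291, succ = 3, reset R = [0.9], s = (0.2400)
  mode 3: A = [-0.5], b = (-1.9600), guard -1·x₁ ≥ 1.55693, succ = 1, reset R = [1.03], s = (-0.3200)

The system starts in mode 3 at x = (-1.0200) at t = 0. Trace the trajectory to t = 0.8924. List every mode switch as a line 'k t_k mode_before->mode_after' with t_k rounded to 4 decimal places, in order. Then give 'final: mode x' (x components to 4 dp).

1 0.4095 3->1
final: 1 -3.5227

Mode 3: guard c·x = 1.5569 hit at Δt = 0.4095 (t = 0.4095), x⁻ = (-1.5569) → reset → x⁺ = (-1.9236), jump to mode 1
Mode 1: flow for 0.4829 to horizon, guard not reached → x = (-3.5227)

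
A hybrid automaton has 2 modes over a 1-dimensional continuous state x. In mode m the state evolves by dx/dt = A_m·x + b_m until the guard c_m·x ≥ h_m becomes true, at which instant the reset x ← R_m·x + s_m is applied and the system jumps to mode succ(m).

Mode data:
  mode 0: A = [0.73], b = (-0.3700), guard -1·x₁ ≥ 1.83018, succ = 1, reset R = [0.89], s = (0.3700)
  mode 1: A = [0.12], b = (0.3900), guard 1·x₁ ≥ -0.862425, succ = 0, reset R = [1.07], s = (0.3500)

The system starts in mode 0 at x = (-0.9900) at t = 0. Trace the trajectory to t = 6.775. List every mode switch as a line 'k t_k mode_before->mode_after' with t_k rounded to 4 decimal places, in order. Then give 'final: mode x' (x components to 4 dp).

Mode 0: guard c·x = 1.8302 hit at Δt = 0.6103 (t = 0.6103), x⁻ = (-1.8302) → reset → x⁺ = (-1.2589), jump to mode 1
Mode 1: guard c·x = -0.8624 hit at Δt = 1.5131 (t = 2.1234), x⁻ = (-0.8624) → reset → x⁺ = (-0.5728), jump to mode 0
Mode 0: guard c·x = 1.8302 hit at Δt = 1.0579 (t = 3.1813), x⁻ = (-1.8302) → reset → x⁺ = (-1.2589), jump to mode 1
Mode 1: guard c·x = -0.8624 hit at Δt = 1.5131 (t = 4.6944), x⁻ = (-0.8624) → reset → x⁺ = (-0.5728), jump to mode 0
Mode 0: guard c·x = 1.8302 hit at Δt = 1.0579 (t = 5.7522), x⁻ = (-1.8302) → reset → x⁺ = (-1.2589), jump to mode 1
Mode 1: flow for 1.0228 to horizon, guard not reached → x = (-0.9989)

1 0.6103 0->1
2 2.1234 1->0
3 3.1813 0->1
4 4.6944 1->0
5 5.7522 0->1
final: 1 -0.9989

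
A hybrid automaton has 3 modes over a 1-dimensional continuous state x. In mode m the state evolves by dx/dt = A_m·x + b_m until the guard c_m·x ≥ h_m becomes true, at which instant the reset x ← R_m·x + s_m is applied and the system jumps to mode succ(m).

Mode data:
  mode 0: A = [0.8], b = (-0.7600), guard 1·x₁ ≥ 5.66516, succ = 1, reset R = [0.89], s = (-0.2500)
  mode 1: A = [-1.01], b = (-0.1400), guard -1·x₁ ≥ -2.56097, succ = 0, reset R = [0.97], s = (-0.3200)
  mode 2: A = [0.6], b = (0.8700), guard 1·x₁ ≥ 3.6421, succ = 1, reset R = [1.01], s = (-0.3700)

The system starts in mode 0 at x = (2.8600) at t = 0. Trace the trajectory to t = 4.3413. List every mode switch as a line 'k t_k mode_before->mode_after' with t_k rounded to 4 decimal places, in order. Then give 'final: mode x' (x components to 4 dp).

Mode 0: guard c·x = 5.6652 hit at Δt = 1.1296 (t = 1.1296), x⁻ = (5.6652) → reset → x⁺ = (4.7920), jump to mode 1
Mode 1: guard c·x = -2.5610 hit at Δt = 0.5964 (t = 1.7260), x⁻ = (2.5610) → reset → x⁺ = (2.1641), jump to mode 0
Mode 0: guard c·x = 5.6652 hit at Δt = 1.6959 (t = 3.4219), x⁻ = (5.6652) → reset → x⁺ = (4.7920), jump to mode 1
Mode 1: guard c·x = -2.5610 hit at Δt = 0.5964 (t = 4.0183), x⁻ = (2.5610) → reset → x⁺ = (2.1641), jump to mode 0
Mode 0: flow for 0.3230 to horizon, guard not reached → x = (2.5221)

1 1.1296 0->1
2 1.7260 1->0
3 3.4219 0->1
4 4.0183 1->0
final: 0 2.5221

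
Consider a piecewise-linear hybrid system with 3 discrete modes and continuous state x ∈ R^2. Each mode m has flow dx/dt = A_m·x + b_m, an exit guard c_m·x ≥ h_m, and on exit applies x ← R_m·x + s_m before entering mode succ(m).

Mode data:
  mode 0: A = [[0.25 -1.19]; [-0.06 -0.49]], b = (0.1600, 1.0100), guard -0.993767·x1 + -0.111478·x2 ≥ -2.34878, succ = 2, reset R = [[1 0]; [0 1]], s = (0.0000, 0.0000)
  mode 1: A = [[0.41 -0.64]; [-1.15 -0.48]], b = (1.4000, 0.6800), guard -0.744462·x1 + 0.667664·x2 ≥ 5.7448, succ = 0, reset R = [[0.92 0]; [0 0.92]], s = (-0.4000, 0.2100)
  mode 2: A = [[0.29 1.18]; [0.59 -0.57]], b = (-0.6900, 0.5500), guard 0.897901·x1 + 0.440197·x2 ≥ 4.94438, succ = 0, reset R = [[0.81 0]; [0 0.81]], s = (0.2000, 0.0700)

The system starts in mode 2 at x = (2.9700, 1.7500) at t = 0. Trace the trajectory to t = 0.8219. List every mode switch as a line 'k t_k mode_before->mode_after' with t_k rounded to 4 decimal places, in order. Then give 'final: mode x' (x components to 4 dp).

1 0.4746 2->0
final: 0 3.2061 1.9909

Mode 2: guard c·x = 4.9444 hit at Δt = 0.4746 (t = 0.4746), x⁻ = (4.3046, 2.4519) → reset → x⁺ = (3.6867, 2.0560), jump to mode 0
Mode 0: flow for 0.3473 to horizon, guard not reached → x = (3.2061, 1.9909)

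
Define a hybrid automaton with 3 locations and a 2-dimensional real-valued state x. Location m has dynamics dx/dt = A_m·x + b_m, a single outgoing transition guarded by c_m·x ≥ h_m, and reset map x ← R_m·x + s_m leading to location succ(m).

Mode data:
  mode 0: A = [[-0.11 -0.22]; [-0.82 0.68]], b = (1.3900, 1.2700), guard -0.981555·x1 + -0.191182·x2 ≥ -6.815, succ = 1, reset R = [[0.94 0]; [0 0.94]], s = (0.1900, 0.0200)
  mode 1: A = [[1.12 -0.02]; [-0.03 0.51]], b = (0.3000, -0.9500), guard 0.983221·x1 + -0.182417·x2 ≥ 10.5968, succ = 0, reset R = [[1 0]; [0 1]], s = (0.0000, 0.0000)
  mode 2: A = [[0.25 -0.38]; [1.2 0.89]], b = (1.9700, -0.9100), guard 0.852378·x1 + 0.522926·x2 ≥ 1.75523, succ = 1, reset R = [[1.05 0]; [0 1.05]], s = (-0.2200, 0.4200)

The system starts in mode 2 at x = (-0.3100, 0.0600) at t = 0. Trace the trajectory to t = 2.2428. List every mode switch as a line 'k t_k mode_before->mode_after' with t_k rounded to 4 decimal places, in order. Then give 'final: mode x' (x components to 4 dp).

Mode 2: guard c·x = 1.7552 hit at Δt = 1.0621 (t = 1.0621), x⁻ = (2.1060, -0.0762) → reset → x⁺ = (1.9913, 0.3400), jump to mode 1
Mode 1: flow for 1.1807 to horizon, guard not reached → x = (8.2164, -1.1189)

1 1.0621 2->1
final: 1 8.2164 -1.1189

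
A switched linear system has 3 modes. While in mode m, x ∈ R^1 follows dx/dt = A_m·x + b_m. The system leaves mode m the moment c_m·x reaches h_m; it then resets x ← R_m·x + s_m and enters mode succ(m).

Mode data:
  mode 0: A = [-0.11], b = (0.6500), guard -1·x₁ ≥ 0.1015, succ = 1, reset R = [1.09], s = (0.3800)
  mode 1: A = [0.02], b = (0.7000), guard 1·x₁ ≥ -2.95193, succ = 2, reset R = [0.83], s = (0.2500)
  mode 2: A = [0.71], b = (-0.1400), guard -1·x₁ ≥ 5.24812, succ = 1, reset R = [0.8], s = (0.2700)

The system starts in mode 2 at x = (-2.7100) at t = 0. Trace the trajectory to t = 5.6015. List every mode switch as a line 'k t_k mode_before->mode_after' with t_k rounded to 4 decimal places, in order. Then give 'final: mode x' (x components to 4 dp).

1 0.8839 2->1
2 2.4312 1->2
3 3.5867 2->1
4 5.1340 1->2
final: 2 -3.1438

Mode 2: guard c·x = 5.2481 hit at Δt = 0.8839 (t = 0.8839), x⁻ = (-5.2481) → reset → x⁺ = (-3.9285), jump to mode 1
Mode 1: guard c·x = -2.9519 hit at Δt = 1.5473 (t = 2.4312), x⁻ = (-2.9519) → reset → x⁺ = (-2.2001), jump to mode 2
Mode 2: guard c·x = 5.2481 hit at Δt = 1.1555 (t = 3.5867), x⁻ = (-5.2481) → reset → x⁺ = (-3.9285), jump to mode 1
Mode 1: guard c·x = -2.9519 hit at Δt = 1.5473 (t = 5.1340), x⁻ = (-2.9519) → reset → x⁺ = (-2.2001), jump to mode 2
Mode 2: flow for 0.4675 to horizon, guard not reached → x = (-3.1438)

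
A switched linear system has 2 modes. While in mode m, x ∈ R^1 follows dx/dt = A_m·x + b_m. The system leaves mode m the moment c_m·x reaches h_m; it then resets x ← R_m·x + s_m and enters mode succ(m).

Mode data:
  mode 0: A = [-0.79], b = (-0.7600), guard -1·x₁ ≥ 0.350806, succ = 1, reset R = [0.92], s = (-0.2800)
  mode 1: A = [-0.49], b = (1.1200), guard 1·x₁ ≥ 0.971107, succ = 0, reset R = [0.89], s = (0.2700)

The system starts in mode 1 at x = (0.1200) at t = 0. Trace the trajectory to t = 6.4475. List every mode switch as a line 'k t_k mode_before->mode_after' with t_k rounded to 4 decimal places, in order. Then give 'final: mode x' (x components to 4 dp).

Mode 1: guard c·x = 0.9711 hit at Δt = 1.0188 (t = 1.0188), x⁻ = (0.9711) → reset → x⁺ = (1.1343), jump to mode 0
Mode 0: guard c·x = 0.3508 hit at Δt = 1.5601 (t = 2.5789), x⁻ = (-0.3508) → reset → x⁺ = (-0.6027), jump to mode 1
Mode 1: guard c·x = 0.9711 hit at Δt = 1.6065 (t = 4.1854), x⁻ = (0.9711) → reset → x⁺ = (1.1343), jump to mode 0
Mode 0: guard c·x = 0.3508 hit at Δt = 1.5601 (t = 5.7455), x⁻ = (-0.3508) → reset → x⁺ = (-0.6027), jump to mode 1
Mode 1: flow for 0.7020 to horizon, guard not reached → x = (0.2380)

1 1.0188 1->0
2 2.5789 0->1
3 4.1854 1->0
4 5.7455 0->1
final: 1 0.2380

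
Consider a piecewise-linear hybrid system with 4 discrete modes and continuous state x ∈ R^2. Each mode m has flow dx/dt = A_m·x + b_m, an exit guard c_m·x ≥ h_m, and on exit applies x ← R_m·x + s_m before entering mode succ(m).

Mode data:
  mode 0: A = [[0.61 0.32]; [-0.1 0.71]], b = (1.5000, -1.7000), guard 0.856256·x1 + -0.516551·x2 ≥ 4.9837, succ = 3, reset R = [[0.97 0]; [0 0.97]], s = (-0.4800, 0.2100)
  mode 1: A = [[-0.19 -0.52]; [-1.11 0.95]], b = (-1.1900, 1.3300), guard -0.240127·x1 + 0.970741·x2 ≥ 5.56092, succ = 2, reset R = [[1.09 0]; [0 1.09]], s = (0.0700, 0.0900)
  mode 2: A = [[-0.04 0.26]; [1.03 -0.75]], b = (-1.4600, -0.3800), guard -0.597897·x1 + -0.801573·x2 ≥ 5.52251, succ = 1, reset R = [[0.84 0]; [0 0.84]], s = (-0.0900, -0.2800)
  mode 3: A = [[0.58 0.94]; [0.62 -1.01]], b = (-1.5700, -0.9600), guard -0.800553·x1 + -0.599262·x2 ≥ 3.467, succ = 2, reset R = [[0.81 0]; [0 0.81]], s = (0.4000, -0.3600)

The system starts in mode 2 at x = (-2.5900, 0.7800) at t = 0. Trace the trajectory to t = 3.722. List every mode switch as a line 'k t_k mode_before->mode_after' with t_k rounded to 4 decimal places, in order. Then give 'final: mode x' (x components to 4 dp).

1 1.3302 2->1
2 2.6746 1->2
final: 2 -5.9970 -2.0075

Mode 2: guard c·x = 5.5225 hit at Δt = 1.3302 (t = 1.3302), x⁻ = (-4.8060, -3.3048) → reset → x⁺ = (-4.1270, -3.0560), jump to mode 1
Mode 1: guard c·x = 5.5609 hit at Δt = 1.3444 (t = 2.6746), x⁻ = (-4.6604, 4.5757) → reset → x⁺ = (-5.0098, 5.0775), jump to mode 2
Mode 2: flow for 1.0474 to horizon, guard not reached → x = (-5.9970, -2.0075)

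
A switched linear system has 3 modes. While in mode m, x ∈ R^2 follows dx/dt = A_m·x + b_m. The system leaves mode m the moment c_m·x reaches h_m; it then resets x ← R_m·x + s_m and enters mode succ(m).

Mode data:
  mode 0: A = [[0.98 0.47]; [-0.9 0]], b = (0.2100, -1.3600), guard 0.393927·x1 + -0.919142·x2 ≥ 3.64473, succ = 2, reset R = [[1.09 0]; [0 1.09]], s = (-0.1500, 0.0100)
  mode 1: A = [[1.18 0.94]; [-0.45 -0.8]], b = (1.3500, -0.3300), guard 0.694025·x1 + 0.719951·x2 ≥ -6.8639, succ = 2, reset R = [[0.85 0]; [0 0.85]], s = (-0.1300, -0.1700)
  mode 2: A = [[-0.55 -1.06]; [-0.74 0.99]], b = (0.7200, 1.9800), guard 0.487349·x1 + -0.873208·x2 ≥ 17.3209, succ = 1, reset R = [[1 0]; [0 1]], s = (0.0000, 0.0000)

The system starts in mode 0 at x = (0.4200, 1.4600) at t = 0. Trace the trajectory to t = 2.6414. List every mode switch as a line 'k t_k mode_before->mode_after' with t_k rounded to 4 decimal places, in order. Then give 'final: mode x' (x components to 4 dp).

Mode 0: guard c·x = 3.6447 hit at Δt = 1.5241 (t = 1.5241), x⁻ = (2.8108, -2.7607) → reset → x⁺ = (2.9138, -2.9992), jump to mode 2
Mode 2: flow for 1.1173 to horizon, guard not reached → x = (8.1227, -11.8177)

1 1.5241 0->2
final: 2 8.1227 -11.8177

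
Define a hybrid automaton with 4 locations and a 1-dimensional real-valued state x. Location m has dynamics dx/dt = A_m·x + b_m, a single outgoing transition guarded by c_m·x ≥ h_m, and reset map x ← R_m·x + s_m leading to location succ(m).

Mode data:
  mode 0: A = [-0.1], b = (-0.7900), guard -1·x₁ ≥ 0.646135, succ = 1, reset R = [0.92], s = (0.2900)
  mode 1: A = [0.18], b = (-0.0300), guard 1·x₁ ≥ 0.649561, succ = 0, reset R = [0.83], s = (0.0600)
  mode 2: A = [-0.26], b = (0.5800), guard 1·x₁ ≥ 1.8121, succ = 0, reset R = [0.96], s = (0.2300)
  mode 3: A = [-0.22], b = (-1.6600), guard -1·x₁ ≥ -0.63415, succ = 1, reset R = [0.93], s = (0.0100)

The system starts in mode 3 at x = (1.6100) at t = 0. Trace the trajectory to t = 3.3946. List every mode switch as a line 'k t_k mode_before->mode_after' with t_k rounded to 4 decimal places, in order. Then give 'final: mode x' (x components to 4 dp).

1 0.5123 3->1
2 1.1170 1->0
3 2.7013 0->1
final: 1 -0.3671

Mode 3: guard c·x = -0.6341 hit at Δt = 0.5123 (t = 0.5123), x⁻ = (0.6342) → reset → x⁺ = (0.5998), jump to mode 1
Mode 1: guard c·x = 0.6496 hit at Δt = 0.6047 (t = 1.1170), x⁻ = (0.6496) → reset → x⁺ = (0.5991), jump to mode 0
Mode 0: guard c·x = 0.6461 hit at Δt = 1.5843 (t = 2.7013), x⁻ = (-0.6461) → reset → x⁺ = (-0.3044), jump to mode 1
Mode 1: flow for 0.6933 to horizon, guard not reached → x = (-0.3671)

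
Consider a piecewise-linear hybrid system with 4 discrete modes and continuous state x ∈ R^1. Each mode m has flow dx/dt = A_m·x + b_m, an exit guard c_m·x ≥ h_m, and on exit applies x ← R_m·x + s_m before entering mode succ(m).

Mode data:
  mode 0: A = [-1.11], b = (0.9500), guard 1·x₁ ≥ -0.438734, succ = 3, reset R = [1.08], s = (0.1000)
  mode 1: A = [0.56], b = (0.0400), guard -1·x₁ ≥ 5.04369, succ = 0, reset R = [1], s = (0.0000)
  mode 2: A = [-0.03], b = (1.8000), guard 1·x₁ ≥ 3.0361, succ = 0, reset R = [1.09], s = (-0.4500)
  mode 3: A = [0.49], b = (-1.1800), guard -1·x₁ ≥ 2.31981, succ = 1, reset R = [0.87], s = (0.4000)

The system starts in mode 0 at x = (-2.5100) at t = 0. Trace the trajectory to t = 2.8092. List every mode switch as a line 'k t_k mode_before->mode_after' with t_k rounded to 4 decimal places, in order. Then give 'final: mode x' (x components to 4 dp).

Mode 0: guard c·x = -0.4387 hit at Δt = 0.8608 (t = 0.8608), x⁻ = (-0.4387) → reset → x⁺ = (-0.3738), jump to mode 3
Mode 3: guard c·x = 2.3198 hit at Δt = 1.0823 (t = 1.9431), x⁻ = (-2.3198) → reset → x⁺ = (-1.6182), jump to mode 1
Mode 1: flow for 0.8661 to horizon, guard not reached → x = (-2.5837)

1 0.8608 0->3
2 1.9431 3->1
final: 1 -2.5837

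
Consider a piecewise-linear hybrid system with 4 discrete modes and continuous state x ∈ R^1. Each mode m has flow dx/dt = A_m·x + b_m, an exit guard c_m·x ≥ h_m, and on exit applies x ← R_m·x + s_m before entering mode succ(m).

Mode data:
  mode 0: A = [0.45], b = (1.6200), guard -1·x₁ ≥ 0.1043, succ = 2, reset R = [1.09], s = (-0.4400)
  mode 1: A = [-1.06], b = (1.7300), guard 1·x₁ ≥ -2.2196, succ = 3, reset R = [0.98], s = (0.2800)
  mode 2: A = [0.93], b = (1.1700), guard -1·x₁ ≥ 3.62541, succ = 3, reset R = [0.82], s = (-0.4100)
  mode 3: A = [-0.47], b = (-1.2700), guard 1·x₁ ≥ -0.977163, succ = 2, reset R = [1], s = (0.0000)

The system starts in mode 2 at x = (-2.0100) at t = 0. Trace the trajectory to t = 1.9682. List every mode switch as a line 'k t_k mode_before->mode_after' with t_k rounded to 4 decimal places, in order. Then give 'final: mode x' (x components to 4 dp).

1 1.2332 2->3
final: 3 -3.1840

Mode 2: guard c·x = 3.6254 hit at Δt = 1.2332 (t = 1.2332), x⁻ = (-3.6254) → reset → x⁺ = (-3.3828), jump to mode 3
Mode 3: flow for 0.7350 to horizon, guard not reached → x = (-3.1840)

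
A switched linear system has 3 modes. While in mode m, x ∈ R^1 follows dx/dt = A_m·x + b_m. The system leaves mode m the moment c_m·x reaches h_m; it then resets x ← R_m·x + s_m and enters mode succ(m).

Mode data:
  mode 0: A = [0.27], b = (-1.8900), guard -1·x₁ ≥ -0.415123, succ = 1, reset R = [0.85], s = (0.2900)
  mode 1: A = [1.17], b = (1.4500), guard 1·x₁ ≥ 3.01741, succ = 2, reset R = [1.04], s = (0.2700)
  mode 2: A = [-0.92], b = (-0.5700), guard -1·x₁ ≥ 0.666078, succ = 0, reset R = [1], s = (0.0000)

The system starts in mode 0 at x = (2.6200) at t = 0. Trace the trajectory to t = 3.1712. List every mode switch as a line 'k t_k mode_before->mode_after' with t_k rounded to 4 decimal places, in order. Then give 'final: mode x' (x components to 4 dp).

Mode 0: guard c·x = -0.4151 hit at Δt = 1.5101 (t = 1.5101), x⁻ = (0.4151) → reset → x⁺ = (0.6429), jump to mode 1
Mode 1: guard c·x = 3.0174 hit at Δt = 0.6975 (t = 2.2076), x⁻ = (3.0174) → reset → x⁺ = (3.4081), jump to mode 2
Mode 2: flow for 0.9636 to horizon, guard not reached → x = (1.0402)

1 1.5101 0->1
2 2.2076 1->2
final: 2 1.0402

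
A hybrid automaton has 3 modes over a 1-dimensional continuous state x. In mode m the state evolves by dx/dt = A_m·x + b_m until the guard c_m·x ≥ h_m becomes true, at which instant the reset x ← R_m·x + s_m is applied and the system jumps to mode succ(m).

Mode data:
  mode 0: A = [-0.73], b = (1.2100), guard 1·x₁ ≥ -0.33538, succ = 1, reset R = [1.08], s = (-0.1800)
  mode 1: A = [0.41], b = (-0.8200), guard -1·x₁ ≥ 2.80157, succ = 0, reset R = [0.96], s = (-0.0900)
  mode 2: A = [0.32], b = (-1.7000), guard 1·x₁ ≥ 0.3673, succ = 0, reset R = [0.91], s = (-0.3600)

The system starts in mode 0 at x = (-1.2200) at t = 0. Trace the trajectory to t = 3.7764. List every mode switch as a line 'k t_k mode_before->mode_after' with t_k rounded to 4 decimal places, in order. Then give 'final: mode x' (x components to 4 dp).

Mode 0: guard c·x = -0.3354 hit at Δt = 0.5032 (t = 0.5032), x⁻ = (-0.3354) → reset → x⁺ = (-0.5422), jump to mode 1
Mode 1: guard c·x = 2.8016 hit at Δt = 1.5510 (t = 2.0542), x⁻ = (-2.8016) → reset → x⁺ = (-2.7795), jump to mode 0
Mode 0: guard c·x = -0.3354 hit at Δt = 1.0964 (t = 3.1506), x⁻ = (-0.3354) → reset → x⁺ = (-0.5422), jump to mode 1
Mode 1: flow for 0.6258 to horizon, guard not reached → x = (-1.2858)

1 0.5032 0->1
2 2.0542 1->0
3 3.1506 0->1
final: 1 -1.2858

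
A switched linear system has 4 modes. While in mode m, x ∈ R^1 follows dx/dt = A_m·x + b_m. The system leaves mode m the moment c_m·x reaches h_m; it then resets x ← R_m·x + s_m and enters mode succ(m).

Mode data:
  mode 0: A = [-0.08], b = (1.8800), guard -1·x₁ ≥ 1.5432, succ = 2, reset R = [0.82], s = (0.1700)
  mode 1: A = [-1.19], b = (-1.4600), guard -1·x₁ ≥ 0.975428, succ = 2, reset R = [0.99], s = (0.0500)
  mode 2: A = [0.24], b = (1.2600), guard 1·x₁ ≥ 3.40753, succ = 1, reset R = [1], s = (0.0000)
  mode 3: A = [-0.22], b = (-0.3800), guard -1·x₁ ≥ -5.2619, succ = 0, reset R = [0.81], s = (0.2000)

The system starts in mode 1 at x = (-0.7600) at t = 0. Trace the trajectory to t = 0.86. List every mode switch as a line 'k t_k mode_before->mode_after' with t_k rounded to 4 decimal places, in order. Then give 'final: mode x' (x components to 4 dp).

1 0.5200 1->2
final: 2 -0.5472

Mode 1: guard c·x = 0.9754 hit at Δt = 0.5200 (t = 0.5200), x⁻ = (-0.9754) → reset → x⁺ = (-0.9157), jump to mode 2
Mode 2: flow for 0.3400 to horizon, guard not reached → x = (-0.5472)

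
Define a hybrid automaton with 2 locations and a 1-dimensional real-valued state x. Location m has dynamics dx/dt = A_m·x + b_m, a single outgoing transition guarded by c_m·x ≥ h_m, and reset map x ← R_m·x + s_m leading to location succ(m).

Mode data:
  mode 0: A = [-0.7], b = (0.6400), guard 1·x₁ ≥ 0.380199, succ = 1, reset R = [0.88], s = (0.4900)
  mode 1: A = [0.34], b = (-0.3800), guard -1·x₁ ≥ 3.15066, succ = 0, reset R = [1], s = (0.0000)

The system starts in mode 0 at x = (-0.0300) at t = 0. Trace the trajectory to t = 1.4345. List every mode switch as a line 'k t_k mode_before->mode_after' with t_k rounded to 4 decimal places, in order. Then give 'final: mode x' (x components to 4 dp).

Mode 0: guard c·x = 0.3802 hit at Δt = 0.8141 (t = 0.8141), x⁻ = (0.3802) → reset → x⁺ = (0.8246), jump to mode 1
Mode 1: flow for 0.6204 to horizon, guard not reached → x = (0.7558)

1 0.8141 0->1
final: 1 0.7558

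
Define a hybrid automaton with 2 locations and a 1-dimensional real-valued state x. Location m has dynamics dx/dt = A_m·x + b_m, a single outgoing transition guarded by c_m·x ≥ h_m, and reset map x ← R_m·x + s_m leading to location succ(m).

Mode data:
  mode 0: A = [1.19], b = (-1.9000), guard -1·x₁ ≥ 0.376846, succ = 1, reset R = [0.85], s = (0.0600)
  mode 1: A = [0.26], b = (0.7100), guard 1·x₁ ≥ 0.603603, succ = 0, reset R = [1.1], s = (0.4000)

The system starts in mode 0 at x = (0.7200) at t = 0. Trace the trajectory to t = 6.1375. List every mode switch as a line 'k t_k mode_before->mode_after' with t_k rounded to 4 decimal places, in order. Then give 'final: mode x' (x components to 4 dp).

1 0.6819 0->1
2 1.8353 1->0
3 2.9358 0->1
4 4.0892 1->0
5 5.1898 0->1
final: 1 0.4300

Mode 0: guard c·x = 0.3768 hit at Δt = 0.6819 (t = 0.6819), x⁻ = (-0.3768) → reset → x⁺ = (-0.2603), jump to mode 1
Mode 1: guard c·x = 0.6036 hit at Δt = 1.1534 (t = 1.8353), x⁻ = (0.6036) → reset → x⁺ = (1.0640), jump to mode 0
Mode 0: guard c·x = 0.3768 hit at Δt = 1.1005 (t = 2.9358), x⁻ = (-0.3768) → reset → x⁺ = (-0.2603), jump to mode 1
Mode 1: guard c·x = 0.6036 hit at Δt = 1.1534 (t = 4.0892), x⁻ = (0.6036) → reset → x⁺ = (1.0640), jump to mode 0
Mode 0: guard c·x = 0.3768 hit at Δt = 1.1005 (t = 5.1898), x⁻ = (-0.3768) → reset → x⁺ = (-0.2603), jump to mode 1
Mode 1: flow for 0.9477 to horizon, guard not reached → x = (0.4300)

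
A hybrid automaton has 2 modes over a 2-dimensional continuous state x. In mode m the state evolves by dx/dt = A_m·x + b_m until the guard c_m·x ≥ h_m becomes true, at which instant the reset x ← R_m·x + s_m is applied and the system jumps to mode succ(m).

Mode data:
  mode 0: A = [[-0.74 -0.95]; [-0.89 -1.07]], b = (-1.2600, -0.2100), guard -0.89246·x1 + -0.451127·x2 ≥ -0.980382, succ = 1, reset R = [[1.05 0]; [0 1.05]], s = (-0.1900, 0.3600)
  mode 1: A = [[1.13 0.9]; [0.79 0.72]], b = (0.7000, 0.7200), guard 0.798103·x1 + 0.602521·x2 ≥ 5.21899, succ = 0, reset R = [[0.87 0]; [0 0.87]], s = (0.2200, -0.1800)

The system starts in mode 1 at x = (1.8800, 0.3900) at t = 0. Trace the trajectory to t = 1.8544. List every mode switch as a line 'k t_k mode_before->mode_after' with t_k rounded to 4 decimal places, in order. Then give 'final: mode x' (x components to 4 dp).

Mode 1: guard c·x = 5.2190 hit at Δt = 0.5217 (t = 0.5217), x⁻ = (4.6473, 2.5061) → reset → x⁺ = (4.2632, 2.0003), jump to mode 0
Mode 0: guard c·x = -0.9804 hit at Δt = 0.8394 (t = 1.3611), x⁻ = (1.3134, -0.4251) → reset → x⁺ = (1.1891, -0.0864), jump to mode 1
Mode 1: flow for 0.4933 to horizon, guard not reached → x = (2.7705, 1.1530)

1 0.5217 1->0
2 1.3611 0->1
final: 1 2.7705 1.1530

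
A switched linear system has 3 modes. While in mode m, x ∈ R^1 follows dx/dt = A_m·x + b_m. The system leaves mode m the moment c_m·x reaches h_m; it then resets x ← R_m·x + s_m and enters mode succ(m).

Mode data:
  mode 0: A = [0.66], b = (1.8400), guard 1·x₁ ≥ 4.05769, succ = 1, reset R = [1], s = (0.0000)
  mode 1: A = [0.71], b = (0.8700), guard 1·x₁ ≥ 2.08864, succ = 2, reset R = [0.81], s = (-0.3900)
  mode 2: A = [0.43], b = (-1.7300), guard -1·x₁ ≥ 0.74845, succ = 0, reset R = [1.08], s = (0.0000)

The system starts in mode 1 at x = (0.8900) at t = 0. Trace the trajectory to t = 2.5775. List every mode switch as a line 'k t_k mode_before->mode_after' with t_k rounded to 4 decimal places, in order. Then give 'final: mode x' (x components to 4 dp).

1 0.6323 1->2
2 1.9382 2->0
final: 0 0.2308

Mode 1: guard c·x = 2.0886 hit at Δt = 0.6323 (t = 0.6323), x⁻ = (2.0886) → reset → x⁺ = (1.3018), jump to mode 2
Mode 2: guard c·x = 0.7484 hit at Δt = 1.3059 (t = 1.9382), x⁻ = (-0.7484) → reset → x⁺ = (-0.8083), jump to mode 0
Mode 0: flow for 0.6393 to horizon, guard not reached → x = (0.2308)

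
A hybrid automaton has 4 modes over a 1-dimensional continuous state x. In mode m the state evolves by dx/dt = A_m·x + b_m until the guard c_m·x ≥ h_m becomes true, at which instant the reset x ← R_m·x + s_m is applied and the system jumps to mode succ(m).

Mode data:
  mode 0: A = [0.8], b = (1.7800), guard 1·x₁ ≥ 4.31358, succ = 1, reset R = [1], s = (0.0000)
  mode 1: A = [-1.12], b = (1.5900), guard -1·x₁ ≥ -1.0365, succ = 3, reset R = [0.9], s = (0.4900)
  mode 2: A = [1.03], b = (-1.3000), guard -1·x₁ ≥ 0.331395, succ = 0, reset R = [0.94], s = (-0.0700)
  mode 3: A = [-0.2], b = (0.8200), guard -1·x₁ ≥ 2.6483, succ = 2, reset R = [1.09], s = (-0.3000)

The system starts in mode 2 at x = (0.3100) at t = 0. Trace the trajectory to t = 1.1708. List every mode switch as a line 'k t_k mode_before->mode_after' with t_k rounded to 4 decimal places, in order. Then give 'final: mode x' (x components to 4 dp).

Mode 2: guard c·x = 0.3314 hit at Δt = 0.5000 (t = 0.5000), x⁻ = (-0.3314) → reset → x⁺ = (-0.3815), jump to mode 0
Mode 0: flow for 0.6708 to horizon, guard not reached → x = (0.9278)

1 0.5000 2->0
final: 0 0.9278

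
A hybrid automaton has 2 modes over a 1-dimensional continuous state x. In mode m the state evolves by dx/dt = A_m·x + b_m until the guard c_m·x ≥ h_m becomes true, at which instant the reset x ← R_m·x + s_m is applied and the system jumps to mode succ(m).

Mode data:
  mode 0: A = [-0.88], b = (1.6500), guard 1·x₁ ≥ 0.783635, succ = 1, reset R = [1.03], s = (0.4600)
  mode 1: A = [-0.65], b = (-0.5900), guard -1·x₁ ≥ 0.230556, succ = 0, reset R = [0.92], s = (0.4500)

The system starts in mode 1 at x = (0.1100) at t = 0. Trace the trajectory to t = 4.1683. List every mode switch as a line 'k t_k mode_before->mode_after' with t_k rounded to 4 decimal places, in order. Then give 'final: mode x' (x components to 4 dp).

Mode 1: guard c·x = 0.2306 hit at Δt = 0.6268 (t = 0.6268), x⁻ = (-0.2306) → reset → x⁺ = (0.2379), jump to mode 0
Mode 0: guard c·x = 0.7836 hit at Δt = 0.4608 (t = 1.0876), x⁻ = (0.7836) → reset → x⁺ = (1.2671), jump to mode 1
Mode 1: guard c·x = 0.2306 hit at Δt = 1.7951 (t = 2.8827), x⁻ = (-0.2306) → reset → x⁺ = (0.2379), jump to mode 0
Mode 0: guard c·x = 0.7836 hit at Δt = 0.4608 (t = 3.3435), x⁻ = (0.7836) → reset → x⁺ = (1.2671), jump to mode 1
Mode 1: flow for 0.8248 to horizon, guard not reached → x = (0.3646)

1 0.6268 1->0
2 1.0876 0->1
3 2.8827 1->0
4 3.3435 0->1
final: 1 0.3646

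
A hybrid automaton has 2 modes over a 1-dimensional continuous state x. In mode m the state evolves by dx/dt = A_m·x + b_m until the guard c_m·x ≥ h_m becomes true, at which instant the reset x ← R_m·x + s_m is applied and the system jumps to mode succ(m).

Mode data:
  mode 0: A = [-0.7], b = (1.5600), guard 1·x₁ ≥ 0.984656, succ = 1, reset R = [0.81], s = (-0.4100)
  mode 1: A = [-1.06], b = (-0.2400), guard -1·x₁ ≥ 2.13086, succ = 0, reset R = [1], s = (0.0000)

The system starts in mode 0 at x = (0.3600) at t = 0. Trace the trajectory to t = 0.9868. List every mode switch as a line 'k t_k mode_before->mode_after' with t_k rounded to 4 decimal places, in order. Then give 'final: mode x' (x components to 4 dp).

Mode 0: guard c·x = 0.9847 hit at Δt = 0.5813 (t = 0.5813), x⁻ = (0.9847) → reset → x⁺ = (0.3876), jump to mode 1
Mode 1: flow for 0.4055 to horizon, guard not reached → x = (0.1731)

1 0.5813 0->1
final: 1 0.1731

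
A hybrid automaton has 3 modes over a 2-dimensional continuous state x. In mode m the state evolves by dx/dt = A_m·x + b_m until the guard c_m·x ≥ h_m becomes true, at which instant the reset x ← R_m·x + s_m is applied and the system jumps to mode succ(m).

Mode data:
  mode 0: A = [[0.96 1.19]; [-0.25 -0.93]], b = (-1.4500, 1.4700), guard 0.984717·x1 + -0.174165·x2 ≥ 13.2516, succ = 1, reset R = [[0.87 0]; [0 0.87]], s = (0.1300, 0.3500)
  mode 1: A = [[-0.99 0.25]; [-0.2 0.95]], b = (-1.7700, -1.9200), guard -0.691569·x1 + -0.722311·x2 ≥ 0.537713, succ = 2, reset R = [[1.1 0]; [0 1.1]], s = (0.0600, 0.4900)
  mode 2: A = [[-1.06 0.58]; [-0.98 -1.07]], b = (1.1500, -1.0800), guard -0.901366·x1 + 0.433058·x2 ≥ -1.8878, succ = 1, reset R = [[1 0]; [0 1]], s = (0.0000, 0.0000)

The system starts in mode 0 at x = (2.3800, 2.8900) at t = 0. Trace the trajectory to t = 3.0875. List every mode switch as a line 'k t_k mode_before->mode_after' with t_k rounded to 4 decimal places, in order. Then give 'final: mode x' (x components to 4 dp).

Mode 0: guard c·x = 13.2516 hit at Δt = 1.5583 (t = 1.5583), x⁻ = (13.4896, 0.1829) → reset → x⁺ = (11.8660, 0.5091), jump to mode 1
Mode 1: guard c·x = 0.5377 hit at Δt = 0.9332 (t = 2.4915), x⁻ = (3.3487, -3.9506) → reset → x⁺ = (3.7436, -3.8557), jump to mode 2
Mode 2: flow for 0.5960 to horizon, guard not reached → x = (1.5314, -3.5485)

1 1.5583 0->1
2 2.4915 1->2
final: 2 1.5314 -3.5485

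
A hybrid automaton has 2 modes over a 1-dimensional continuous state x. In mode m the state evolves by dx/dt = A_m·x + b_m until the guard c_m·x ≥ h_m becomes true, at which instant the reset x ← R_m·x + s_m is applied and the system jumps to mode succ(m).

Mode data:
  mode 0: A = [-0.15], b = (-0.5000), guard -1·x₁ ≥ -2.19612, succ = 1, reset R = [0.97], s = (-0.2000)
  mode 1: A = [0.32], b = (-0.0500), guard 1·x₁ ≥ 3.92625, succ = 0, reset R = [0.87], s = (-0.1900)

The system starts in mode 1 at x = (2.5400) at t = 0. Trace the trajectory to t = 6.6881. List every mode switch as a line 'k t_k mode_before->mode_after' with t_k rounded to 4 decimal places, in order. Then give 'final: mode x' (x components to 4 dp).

Mode 1: guard c·x = 3.9263 hit at Δt = 1.4325 (t = 1.4325), x⁻ = (3.9262) → reset → x⁺ = (3.2258), jump to mode 0
Mode 0: guard c·x = -2.1961 hit at Δt = 1.1385 (t = 2.5710), x⁻ = (2.1961) → reset → x⁺ = (1.9302), jump to mode 1
Mode 1: guard c·x = 3.9263 hit at Δt = 2.3558 (t = 4.9268), x⁻ = (3.9263) → reset → x⁺ = (3.2258), jump to mode 0
Mode 0: guard c·x = -2.1961 hit at Δt = 1.1385 (t = 6.0653), x⁻ = (2.1961) → reset → x⁺ = (1.9302), jump to mode 1
Mode 1: flow for 0.6228 to horizon, guard not reached → x = (2.3215)

1 1.4325 1->0
2 2.5710 0->1
3 4.9268 1->0
4 6.0653 0->1
final: 1 2.3215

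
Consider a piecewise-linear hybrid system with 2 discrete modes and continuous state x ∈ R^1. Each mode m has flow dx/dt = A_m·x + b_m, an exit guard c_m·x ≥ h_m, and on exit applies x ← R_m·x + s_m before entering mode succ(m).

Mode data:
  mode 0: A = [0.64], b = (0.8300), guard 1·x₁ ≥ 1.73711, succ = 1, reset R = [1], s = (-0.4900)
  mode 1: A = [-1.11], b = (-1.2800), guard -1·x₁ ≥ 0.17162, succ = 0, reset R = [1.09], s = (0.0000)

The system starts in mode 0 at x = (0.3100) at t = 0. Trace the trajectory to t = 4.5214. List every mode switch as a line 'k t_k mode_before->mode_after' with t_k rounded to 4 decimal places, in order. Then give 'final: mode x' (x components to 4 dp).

Mode 0: guard c·x = 1.7371 hit at Δt = 0.9931 (t = 0.9931), x⁻ = (1.7371) → reset → x⁺ = (1.2471), jump to mode 1
Mode 1: guard c·x = 0.1716 hit at Δt = 0.8056 (t = 1.7987), x⁻ = (-0.1716) → reset → x⁺ = (-0.1871), jump to mode 0
Mode 0: guard c·x = 1.7371 hit at Δt = 1.5714 (t = 3.3701), x⁻ = (1.7371) → reset → x⁺ = (1.2471), jump to mode 1
Mode 1: guard c·x = 0.1716 hit at Δt = 0.8056 (t = 4.1757), x⁻ = (-0.1716) → reset → x⁺ = (-0.1871), jump to mode 0
Mode 0: flow for 0.3457 to horizon, guard not reached → x = (0.0878)

1 0.9931 0->1
2 1.7987 1->0
3 3.3701 0->1
4 4.1757 1->0
final: 0 0.0878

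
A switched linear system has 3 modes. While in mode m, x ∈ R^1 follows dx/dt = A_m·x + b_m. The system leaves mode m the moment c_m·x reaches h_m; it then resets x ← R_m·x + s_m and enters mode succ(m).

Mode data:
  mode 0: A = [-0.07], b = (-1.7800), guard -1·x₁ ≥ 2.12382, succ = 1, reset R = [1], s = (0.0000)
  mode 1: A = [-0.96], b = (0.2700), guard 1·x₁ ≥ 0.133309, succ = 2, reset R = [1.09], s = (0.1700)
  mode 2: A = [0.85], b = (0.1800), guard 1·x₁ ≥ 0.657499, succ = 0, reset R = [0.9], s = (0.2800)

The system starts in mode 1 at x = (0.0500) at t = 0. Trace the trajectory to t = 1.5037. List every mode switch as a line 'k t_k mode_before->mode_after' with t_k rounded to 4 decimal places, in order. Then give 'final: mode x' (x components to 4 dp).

Mode 1: guard c·x = 0.1333 hit at Δt = 0.4653 (t = 0.4653), x⁻ = (0.1333) → reset → x⁺ = (0.3153), jump to mode 2
Mode 2: guard c·x = 0.6575 hit at Δt = 0.5886 (t = 1.0539), x⁻ = (0.6575) → reset → x⁺ = (0.8717), jump to mode 0
Mode 0: flow for 0.4498 to horizon, guard not reached → x = (0.0566)

1 0.4653 1->2
2 1.0539 2->0
final: 0 0.0566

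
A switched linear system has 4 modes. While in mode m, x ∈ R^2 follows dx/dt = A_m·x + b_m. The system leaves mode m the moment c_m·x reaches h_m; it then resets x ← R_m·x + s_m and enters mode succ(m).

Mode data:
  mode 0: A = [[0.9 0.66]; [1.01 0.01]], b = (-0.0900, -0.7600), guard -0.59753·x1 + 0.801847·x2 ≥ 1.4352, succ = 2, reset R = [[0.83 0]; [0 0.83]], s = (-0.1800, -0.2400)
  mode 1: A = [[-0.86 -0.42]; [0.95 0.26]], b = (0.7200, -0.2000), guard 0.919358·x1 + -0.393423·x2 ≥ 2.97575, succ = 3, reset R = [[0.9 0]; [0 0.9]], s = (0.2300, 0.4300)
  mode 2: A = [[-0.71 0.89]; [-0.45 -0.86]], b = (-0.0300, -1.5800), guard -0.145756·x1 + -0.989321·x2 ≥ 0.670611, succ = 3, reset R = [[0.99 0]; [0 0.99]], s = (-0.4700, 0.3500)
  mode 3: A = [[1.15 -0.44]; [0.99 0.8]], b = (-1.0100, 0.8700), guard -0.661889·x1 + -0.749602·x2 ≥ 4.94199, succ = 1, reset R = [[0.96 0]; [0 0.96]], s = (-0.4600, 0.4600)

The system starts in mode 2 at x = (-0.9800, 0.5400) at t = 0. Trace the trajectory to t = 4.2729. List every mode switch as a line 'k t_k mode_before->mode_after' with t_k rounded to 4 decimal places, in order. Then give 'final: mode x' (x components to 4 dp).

Mode 2: guard c·x = 0.6706 hit at Δt = 0.9474 (t = 0.9474), x⁻ = (-0.6130, -0.5875) → reset → x⁺ = (-1.0768, -0.2317), jump to mode 3
Mode 3: guard c·x = 4.9420 hit at Δt = 0.9759 (t = 1.9233), x⁻ = (-4.4871, -2.6308) → reset → x⁺ = (-4.7676, -2.0656), jump to mode 1
Mode 1: guard c·x = 2.9758 hit at Δt = 1.3203 (t = 3.2436), x⁻ = (0.6485, -6.0484) → reset → x⁺ = (0.8136, -5.0136), jump to mode 3
Mode 3: flow for 1.0293 to horizon, guard not reached → x = (5.6889, -6.2203)

1 0.9474 2->3
2 1.9233 3->1
3 3.2436 1->3
final: 3 5.6889 -6.2203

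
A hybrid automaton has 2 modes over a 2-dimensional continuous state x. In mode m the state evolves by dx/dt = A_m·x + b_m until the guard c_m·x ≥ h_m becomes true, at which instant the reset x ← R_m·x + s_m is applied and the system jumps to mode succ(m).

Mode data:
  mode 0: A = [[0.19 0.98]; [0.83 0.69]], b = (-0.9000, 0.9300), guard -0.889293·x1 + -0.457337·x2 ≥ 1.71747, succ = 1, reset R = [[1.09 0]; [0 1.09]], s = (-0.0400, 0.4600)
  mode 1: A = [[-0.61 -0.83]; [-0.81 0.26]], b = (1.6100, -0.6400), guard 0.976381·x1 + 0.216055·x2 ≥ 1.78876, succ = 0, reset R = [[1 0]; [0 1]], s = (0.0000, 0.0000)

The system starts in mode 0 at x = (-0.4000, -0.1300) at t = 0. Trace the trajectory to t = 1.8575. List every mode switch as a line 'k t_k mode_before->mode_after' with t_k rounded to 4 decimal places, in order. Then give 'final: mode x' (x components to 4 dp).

Mode 0: guard c·x = 1.7175 hit at Δt = 1.3358 (t = 1.3358), x⁻ = (-1.8735, -0.1123) → reset → x⁺ = (-2.0821, 0.3376), jump to mode 1
Mode 1: flow for 0.5217 to horizon, guard not reached → x = (-1.0063, 0.7144)

1 1.3358 0->1
final: 1 -1.0063 0.7144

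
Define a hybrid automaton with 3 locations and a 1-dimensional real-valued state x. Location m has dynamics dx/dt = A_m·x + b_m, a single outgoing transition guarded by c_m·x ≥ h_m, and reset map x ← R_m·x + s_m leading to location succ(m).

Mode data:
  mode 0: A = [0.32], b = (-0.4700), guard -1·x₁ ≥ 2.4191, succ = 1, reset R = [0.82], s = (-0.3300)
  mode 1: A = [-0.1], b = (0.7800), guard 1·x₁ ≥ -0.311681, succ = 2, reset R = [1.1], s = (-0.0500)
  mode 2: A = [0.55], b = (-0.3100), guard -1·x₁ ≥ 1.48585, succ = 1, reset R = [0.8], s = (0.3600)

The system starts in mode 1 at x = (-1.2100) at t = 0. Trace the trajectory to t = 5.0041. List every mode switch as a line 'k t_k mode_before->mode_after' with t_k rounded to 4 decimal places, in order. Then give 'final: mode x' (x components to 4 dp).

1 1.0503 1->2
2 2.4359 2->1
3 3.0538 1->2
4 4.4394 2->1
final: 1 -0.3549

Mode 1: guard c·x = -0.3117 hit at Δt = 1.0503 (t = 1.0503), x⁻ = (-0.3117) → reset → x⁺ = (-0.3928), jump to mode 2
Mode 2: guard c·x = 1.4858 hit at Δt = 1.3856 (t = 2.4359), x⁻ = (-1.4859) → reset → x⁺ = (-0.8287), jump to mode 1
Mode 1: guard c·x = -0.3117 hit at Δt = 0.6179 (t = 3.0538), x⁻ = (-0.3117) → reset → x⁺ = (-0.3928), jump to mode 2
Mode 2: guard c·x = 1.4858 hit at Δt = 1.3856 (t = 4.4394), x⁻ = (-1.4858) → reset → x⁺ = (-0.8287), jump to mode 1
Mode 1: flow for 0.5647 to horizon, guard not reached → x = (-0.3549)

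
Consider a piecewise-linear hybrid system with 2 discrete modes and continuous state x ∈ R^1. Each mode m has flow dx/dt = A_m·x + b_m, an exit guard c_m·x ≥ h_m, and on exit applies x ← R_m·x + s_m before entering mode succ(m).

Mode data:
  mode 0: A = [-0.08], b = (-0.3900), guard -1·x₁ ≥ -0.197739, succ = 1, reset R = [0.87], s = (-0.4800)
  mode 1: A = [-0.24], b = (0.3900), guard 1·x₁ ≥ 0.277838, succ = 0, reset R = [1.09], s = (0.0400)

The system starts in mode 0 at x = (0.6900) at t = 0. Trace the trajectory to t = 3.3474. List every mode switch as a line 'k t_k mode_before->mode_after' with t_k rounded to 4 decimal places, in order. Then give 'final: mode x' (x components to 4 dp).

Mode 0: guard c·x = -0.1977 hit at Δt = 1.1577 (t = 1.1577), x⁻ = (0.1977) → reset → x⁺ = (-0.3080), jump to mode 1
Mode 1: guard c·x = 0.2778 hit at Δt = 1.5044 (t = 2.6621), x⁻ = (0.2778) → reset → x⁺ = (0.3428), jump to mode 0
Mode 0: guard c·x = -0.1977 hit at Δt = 0.3525 (t = 3.0146), x⁻ = (0.1977) → reset → x⁺ = (-0.3080), jump to mode 1
Mode 1: flow for 0.3328 to horizon, guard not reached → x = (-0.1596)

1 1.1577 0->1
2 2.6621 1->0
3 3.0146 0->1
final: 1 -0.1596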